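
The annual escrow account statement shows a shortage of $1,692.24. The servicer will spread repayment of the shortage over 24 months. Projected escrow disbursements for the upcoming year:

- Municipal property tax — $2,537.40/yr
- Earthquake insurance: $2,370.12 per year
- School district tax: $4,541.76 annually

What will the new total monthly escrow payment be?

$857.95

Municipal property tax — $2,537.40 annually
Earthquake insurance — $2,370.12 annually
School district tax — $4,541.76 annually
Yearly total = $9,449.28
Per month = $9,449.28 / 12 = $787.44
Shortage per month = $1,692.24 / 24 = $70.51
New monthly escrow = $787.44 + $70.51 = $857.95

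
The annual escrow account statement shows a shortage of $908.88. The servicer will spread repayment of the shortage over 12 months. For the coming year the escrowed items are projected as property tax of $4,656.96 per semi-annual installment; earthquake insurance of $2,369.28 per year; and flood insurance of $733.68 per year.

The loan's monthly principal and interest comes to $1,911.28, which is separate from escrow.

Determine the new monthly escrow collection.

Property tax — $4,656.96 × 2 = $9,313.92
Earthquake insurance — $2,369.28
Flood insurance — $733.68
Yearly total = $12,416.88
Per month = $12,416.88 ÷ 12 = $1,034.74
Shortage spread = $908.88 / 12 = $75.74/mo
New monthly escrow = $1,034.74 + $75.74 = $1,110.48

$1,110.48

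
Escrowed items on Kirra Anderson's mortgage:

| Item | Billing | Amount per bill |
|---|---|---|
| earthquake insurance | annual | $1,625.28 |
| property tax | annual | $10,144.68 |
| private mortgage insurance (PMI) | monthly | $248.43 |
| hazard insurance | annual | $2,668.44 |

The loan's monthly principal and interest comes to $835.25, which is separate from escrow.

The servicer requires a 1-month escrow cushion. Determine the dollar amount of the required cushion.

Earthquake insurance: $1,625.28 annually
Property tax: $10,144.68 annually
Private mortgage insurance (PMI): $248.43 × 12 = $2,981.16 annually
Hazard insurance: $2,668.44 annually
Annual escrow total = $1,625.28 + $10,144.68 + $2,981.16 + $2,668.44 = $17,419.56
Base monthly escrow = $17,419.56 ÷ 12 = $1,451.63
Required cushion = 1 × $1,451.63 = $1,451.63

$1,451.63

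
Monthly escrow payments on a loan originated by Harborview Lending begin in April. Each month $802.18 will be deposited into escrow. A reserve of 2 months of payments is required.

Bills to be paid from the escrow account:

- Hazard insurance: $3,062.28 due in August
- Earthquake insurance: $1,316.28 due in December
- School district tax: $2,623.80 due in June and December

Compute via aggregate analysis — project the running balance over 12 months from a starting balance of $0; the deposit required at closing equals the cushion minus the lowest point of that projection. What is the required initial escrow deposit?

$4,010.90

Cushion = 2 × $802.18 = $1,604.36
Trial balance (start $0, +$802.18 each month, − disbursements):
  Apr: +$802.18 → $802.18
  May: +$802.18 → $1,604.36
  Jun: +$802.18 − $2,623.80 → -$217.26
  Jul: +$802.18 → $584.92
  Aug: +$802.18 − $3,062.28 → -$1,675.18
  Sep: +$802.18 → -$873.00
  Oct: +$802.18 → -$70.82
  Nov: +$802.18 → $731.36
  Dec: +$802.18 − $3,940.08 → -$2,406.54
  Jan: +$802.18 → -$1,604.36
  Feb: +$802.18 → -$802.18
  Mar: +$802.18 → $0.00
Lowest trial balance = -$2,406.54 (Dec)
Initial deposit = cushion − low point = $1,604.36 − (-$2,406.54) = $4,010.90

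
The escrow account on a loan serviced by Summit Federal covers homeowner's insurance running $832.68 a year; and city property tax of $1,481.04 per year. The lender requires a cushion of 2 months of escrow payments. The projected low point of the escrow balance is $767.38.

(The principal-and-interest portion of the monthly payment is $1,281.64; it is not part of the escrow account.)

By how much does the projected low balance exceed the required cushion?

$381.76

Homeowner's insurance = $832.68 per year
City property tax = $1,481.04 per year
Total annual escrow = $832.68 + $1,481.04 = $2,313.72
Monthly escrow = $2,313.72 / 12 = $192.81
Required cushion = 2 × $192.81 = $385.62
Excess over cushion: $767.38 − $385.62 = $381.76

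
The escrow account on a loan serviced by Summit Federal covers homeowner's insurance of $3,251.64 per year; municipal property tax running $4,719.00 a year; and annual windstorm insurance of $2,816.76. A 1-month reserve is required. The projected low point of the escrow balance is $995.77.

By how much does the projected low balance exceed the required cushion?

$96.82

Homeowner's insurance = $3,251.64
Municipal property tax = $4,719.00
Windstorm insurance = $2,816.76
Annual escrow total = $3,251.64 + $4,719.00 + $2,816.76 = $10,787.40
Monthly escrow = $10,787.40 ÷ 12 = $898.95
Required cushion = 1 × $898.95 = $898.95
Surplus = $995.77 − $898.95 = $96.82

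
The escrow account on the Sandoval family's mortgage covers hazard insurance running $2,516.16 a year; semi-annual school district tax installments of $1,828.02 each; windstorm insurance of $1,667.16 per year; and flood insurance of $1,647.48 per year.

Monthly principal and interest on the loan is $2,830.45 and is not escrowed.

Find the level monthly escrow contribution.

$790.57

Hazard insurance = $2,516.16 annually
School district tax = $1,828.02 × 2 = $3,656.04 annually
Windstorm insurance = $1,667.16 annually
Flood insurance = $1,647.48 annually
Annual escrow total = $9,486.84
Per month = $9,486.84 ÷ 12 = $790.57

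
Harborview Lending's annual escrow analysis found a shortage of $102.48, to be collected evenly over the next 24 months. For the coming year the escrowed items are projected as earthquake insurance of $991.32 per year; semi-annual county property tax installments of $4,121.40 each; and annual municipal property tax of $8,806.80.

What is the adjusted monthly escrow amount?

Earthquake insurance — $991.32 per year
County property tax — $4,121.40 × 2 = $8,242.80 per year
Municipal property tax — $8,806.80 per year
Total per year = $18,040.92
Per month = $18,040.92 ÷ 12 = $1,503.41
Monthly shortage recovery: $102.48 ÷ 24 = $4.27
New monthly escrow = $1,503.41 + $4.27 = $1,507.68

$1,507.68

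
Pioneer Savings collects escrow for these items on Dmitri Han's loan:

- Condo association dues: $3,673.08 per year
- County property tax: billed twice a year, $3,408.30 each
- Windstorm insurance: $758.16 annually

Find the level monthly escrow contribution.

$937.32

Condo association dues — $3,673.08/yr
County property tax — $3,408.30 × 2 = $6,816.60/yr
Windstorm insurance — $758.16/yr
Annual escrow total = $3,673.08 + $6,816.60 + $758.16 = $11,247.84
Base monthly escrow = $11,247.84 / 12 = $937.32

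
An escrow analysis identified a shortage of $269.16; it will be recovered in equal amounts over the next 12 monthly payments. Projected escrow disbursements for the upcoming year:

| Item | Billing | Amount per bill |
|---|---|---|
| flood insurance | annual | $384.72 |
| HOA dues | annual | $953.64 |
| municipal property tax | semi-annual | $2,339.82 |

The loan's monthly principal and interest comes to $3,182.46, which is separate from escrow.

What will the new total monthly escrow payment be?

$523.93

Flood insurance: $384.72/yr
HOA dues: $953.64/yr
Municipal property tax: $2,339.82 × 2 = $4,679.64/yr
Annual escrow total = $6,018.00
Per month = $6,018.00 / 12 = $501.50
Monthly shortage recovery: $269.16 ÷ 12 = $22.43
New monthly escrow = $501.50 + $22.43 = $523.93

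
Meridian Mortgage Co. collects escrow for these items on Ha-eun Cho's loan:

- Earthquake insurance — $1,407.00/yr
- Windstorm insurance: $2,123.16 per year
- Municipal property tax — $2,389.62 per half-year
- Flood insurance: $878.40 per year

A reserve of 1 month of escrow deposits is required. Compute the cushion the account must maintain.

Earthquake insurance = $1,407.00 per year
Windstorm insurance = $2,123.16 per year
Municipal property tax = $2,389.62 × 2 = $4,779.24 per year
Flood insurance = $878.40 per year
Annual escrow total = $1,407.00 + $2,123.16 + $4,779.24 + $878.40 = $9,187.80
Base monthly escrow = $9,187.80 ÷ 12 = $765.65
Cushion = 1 × $765.65 = $765.65

$765.65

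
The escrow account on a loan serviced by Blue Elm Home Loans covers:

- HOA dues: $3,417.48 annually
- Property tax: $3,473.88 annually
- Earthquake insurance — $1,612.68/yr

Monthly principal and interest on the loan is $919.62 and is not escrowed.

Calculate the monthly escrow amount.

HOA dues — $3,417.48 per year
Property tax — $3,473.88 per year
Earthquake insurance — $1,612.68 per year
Total annual escrow = $3,417.48 + $3,473.88 + $1,612.68 = $8,504.04
Monthly = $8,504.04 ÷ 12 = $708.67

$708.67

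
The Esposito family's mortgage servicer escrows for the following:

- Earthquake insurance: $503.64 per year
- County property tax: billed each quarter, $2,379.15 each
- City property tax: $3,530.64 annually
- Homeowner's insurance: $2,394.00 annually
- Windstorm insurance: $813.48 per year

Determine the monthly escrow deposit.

$1,396.53

Earthquake insurance: $503.64 annually
County property tax: $2,379.15 × 4 = $9,516.60 annually
City property tax: $3,530.64 annually
Homeowner's insurance: $2,394.00 annually
Windstorm insurance: $813.48 annually
Total per year = $16,758.36
Per month = $16,758.36 / 12 = $1,396.53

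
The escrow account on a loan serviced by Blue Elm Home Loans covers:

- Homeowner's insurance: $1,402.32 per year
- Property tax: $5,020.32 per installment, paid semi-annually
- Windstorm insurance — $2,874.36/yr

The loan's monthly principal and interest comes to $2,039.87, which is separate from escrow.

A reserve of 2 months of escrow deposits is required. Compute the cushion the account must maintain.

$2,386.22

Homeowner's insurance — $1,402.32 per year
Property tax — $5,020.32 × 2 = $10,040.64 per year
Windstorm insurance — $2,874.36 per year
Total per year = $1,402.32 + $10,040.64 + $2,874.36 = $14,317.32
Base monthly escrow = $14,317.32 ÷ 12 = $1,193.11
Required cushion = 2 × $1,193.11 = $2,386.22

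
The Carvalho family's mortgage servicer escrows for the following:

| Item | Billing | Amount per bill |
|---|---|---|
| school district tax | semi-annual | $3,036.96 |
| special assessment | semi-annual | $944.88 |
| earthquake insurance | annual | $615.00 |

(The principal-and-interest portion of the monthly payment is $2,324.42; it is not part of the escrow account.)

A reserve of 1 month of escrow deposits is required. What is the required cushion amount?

$714.89

School district tax: $3,036.96 × 2 = $6,073.92 annually
Special assessment: $944.88 × 2 = $1,889.76 annually
Earthquake insurance: $615.00 annually
Combined annual = $8,578.68
Base monthly escrow = $8,578.68 ÷ 12 = $714.89
Cushion = 1 × $714.89 = $714.89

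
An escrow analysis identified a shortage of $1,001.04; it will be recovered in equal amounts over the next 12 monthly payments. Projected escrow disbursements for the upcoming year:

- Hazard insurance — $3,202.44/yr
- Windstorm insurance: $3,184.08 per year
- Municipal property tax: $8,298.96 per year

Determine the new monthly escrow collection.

$1,307.21

Hazard insurance = $3,202.44 per year
Windstorm insurance = $3,184.08 per year
Municipal property tax = $8,298.96 per year
Yearly total = $14,685.48
Monthly = $14,685.48 ÷ 12 = $1,223.79
Shortage spread = $1,001.04 ÷ 12 = $83.42/mo
Adjusted monthly = $1,223.79 + $83.42 = $1,307.21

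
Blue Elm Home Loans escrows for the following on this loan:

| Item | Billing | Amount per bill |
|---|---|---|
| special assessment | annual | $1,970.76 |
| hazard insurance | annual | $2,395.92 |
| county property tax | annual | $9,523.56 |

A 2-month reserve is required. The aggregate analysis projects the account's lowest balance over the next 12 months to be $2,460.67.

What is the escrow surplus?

$145.63

Special assessment = $1,970.76 per year
Hazard insurance = $2,395.92 per year
County property tax = $9,523.56 per year
Yearly total = $13,890.24
Monthly = $13,890.24 ÷ 12 = $1,157.52
Cushion = 2 × $1,157.52 = $2,315.04
Excess over cushion: $2,460.67 − $2,315.04 = $145.63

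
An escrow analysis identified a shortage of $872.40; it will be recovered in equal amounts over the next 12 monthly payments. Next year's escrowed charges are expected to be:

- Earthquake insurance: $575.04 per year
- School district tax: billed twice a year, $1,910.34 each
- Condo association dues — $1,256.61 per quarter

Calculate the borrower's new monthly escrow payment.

$857.88

Earthquake insurance = $575.04 per year
School district tax = $1,910.34 × 2 = $3,820.68 per year
Condo association dues = $1,256.61 × 4 = $5,026.44 per year
Combined annual = $9,422.16
Per month = $9,422.16 / 12 = $785.18
Shortage per month = $872.40 / 12 = $72.70
Adjusted monthly = $785.18 + $72.70 = $857.88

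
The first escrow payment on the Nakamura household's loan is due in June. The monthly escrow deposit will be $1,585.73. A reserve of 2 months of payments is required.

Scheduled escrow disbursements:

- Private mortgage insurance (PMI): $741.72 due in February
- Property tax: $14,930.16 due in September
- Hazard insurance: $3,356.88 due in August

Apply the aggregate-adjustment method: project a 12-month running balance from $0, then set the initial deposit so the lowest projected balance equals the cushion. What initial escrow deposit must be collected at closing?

Cushion = 2 × $1,585.73 = $3,171.46
Trial balance (start $0, +$1,585.73 each month, − disbursements):
  Jun: +$1,585.73 → $1,585.73
  Jul: +$1,585.73 → $3,171.46
  Aug: +$1,585.73 − $3,356.88 → $1,400.31
  Sep: +$1,585.73 − $14,930.16 → -$11,944.12
  Oct: +$1,585.73 → -$10,358.39
  Nov: +$1,585.73 → -$8,772.66
  Dec: +$1,585.73 → -$7,186.93
  Jan: +$1,585.73 → -$5,601.20
  Feb: +$1,585.73 − $741.72 → -$4,757.19
  Mar: +$1,585.73 → -$3,171.46
  Apr: +$1,585.73 → -$1,585.73
  May: +$1,585.73 → $0.00
Lowest trial balance = -$11,944.12 (Sep)
Initial deposit = cushion − low point = $3,171.46 − (-$11,944.12) = $15,115.58

$15,115.58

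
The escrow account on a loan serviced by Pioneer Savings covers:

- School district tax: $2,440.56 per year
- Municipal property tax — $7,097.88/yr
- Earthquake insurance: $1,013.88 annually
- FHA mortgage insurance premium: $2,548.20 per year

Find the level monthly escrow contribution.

School district tax: $2,440.56 annually
Municipal property tax: $7,097.88 annually
Earthquake insurance: $1,013.88 annually
FHA mortgage insurance premium: $2,548.20 annually
Combined annual = $13,100.52
Per month = $13,100.52 / 12 = $1,091.71

$1,091.71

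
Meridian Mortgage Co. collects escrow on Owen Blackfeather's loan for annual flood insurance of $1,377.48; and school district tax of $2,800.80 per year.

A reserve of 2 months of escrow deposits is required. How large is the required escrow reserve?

$696.38

Flood insurance: $1,377.48 per year
School district tax: $2,800.80 per year
Total per year = $1,377.48 + $2,800.80 = $4,178.28
Monthly escrow = $4,178.28 / 12 = $348.19
Cushion = 2 × $348.19 = $696.38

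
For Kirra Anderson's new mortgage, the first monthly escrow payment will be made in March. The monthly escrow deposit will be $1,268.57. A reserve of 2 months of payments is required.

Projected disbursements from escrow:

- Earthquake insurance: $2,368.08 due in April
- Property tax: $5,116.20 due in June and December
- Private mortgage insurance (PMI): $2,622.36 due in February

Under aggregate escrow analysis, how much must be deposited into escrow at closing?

Cushion = 2 × $1,268.57 = $2,537.14
Trial balance (start $0, +$1,268.57 each month, − disbursements):
  Mar: +$1,268.57 → $1,268.57
  Apr: +$1,268.57 − $2,368.08 → $169.06
  May: +$1,268.57 → $1,437.63
  Jun: +$1,268.57 − $5,116.20 → -$2,410.00
  Jul: +$1,268.57 → -$1,141.43
  Aug: +$1,268.57 → $127.14
  Sep: +$1,268.57 → $1,395.71
  Oct: +$1,268.57 → $2,664.28
  Nov: +$1,268.57 → $3,932.85
  Dec: +$1,268.57 − $5,116.20 → $85.22
  Jan: +$1,268.57 → $1,353.79
  Feb: +$1,268.57 − $2,622.36 → $0.00
Lowest trial balance = -$2,410.00 (Jun)
Initial deposit = cushion − low point = $2,537.14 − (-$2,410.00) = $4,947.14

$4,947.14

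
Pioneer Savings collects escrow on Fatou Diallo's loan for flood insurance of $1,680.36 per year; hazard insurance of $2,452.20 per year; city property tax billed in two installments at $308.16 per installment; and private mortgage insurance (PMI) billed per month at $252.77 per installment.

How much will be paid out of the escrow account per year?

Flood insurance: $1,680.36 per year
Hazard insurance: $2,452.20 per year
City property tax: $308.16 × 2 = $616.32 per year
Private mortgage insurance (PMI): $252.77 × 12 = $3,033.24 per year
Annual escrow total = $7,782.12

$7,782.12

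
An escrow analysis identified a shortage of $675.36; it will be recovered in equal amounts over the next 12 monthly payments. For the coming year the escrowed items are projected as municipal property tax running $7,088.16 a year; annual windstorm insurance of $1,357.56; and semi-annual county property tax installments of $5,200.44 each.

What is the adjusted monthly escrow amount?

$1,626.83

Municipal property tax — $7,088.16 per year
Windstorm insurance — $1,357.56 per year
County property tax — $5,200.44 × 2 = $10,400.88 per year
Total annual escrow = $18,846.60
Monthly = $18,846.60 ÷ 12 = $1,570.55
Shortage spread = $675.36 ÷ 12 = $56.28/mo
New monthly escrow = $1,570.55 + $56.28 = $1,626.83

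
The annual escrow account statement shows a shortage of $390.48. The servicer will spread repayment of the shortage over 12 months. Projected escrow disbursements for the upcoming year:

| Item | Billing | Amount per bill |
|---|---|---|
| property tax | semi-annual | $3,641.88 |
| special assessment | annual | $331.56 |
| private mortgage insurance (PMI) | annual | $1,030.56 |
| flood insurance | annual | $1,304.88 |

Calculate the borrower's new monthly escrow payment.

$861.77

Property tax = $3,641.88 × 2 = $7,283.76/yr
Special assessment = $331.56/yr
Private mortgage insurance (PMI) = $1,030.56/yr
Flood insurance = $1,304.88/yr
Annual escrow total = $7,283.76 + $331.56 + $1,030.56 + $1,304.88 = $9,950.76
Base monthly escrow = $9,950.76 ÷ 12 = $829.23
Shortage per month = $390.48 ÷ 12 = $32.54
Adjusted monthly = $829.23 + $32.54 = $861.77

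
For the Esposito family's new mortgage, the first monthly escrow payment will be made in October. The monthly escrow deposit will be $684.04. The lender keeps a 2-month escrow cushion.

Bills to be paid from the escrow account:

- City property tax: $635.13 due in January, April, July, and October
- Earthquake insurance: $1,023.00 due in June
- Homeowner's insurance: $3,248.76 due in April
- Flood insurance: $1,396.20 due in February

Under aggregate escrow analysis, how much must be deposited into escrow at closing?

$3,130.15

Cushion = 2 × $684.04 = $1,368.08
Trial balance (start $0, +$684.04 each month, − disbursements):
  Oct: +$684.04 − $635.13 → $48.91
  Nov: +$684.04 → $732.95
  Dec: +$684.04 → $1,416.99
  Jan: +$684.04 − $635.13 → $1,465.90
  Feb: +$684.04 − $1,396.20 → $753.74
  Mar: +$684.04 → $1,437.78
  Apr: +$684.04 − $3,883.89 → -$1,762.07
  May: +$684.04 → -$1,078.03
  Jun: +$684.04 − $1,023.00 → -$1,416.99
  Jul: +$684.04 − $635.13 → -$1,368.08
  Aug: +$684.04 → -$684.04
  Sep: +$684.04 → $0.00
Lowest trial balance = -$1,762.07 (Apr)
Initial deposit = cushion − low point = $1,368.08 − (-$1,762.07) = $3,130.15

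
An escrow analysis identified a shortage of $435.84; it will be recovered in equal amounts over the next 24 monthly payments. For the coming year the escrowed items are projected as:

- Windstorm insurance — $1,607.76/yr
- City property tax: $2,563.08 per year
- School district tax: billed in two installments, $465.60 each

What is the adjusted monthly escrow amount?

$443.33

Windstorm insurance: $1,607.76/yr
City property tax: $2,563.08/yr
School district tax: $465.60 × 2 = $931.20/yr
Total annual escrow = $1,607.76 + $2,563.08 + $931.20 = $5,102.04
Per month = $5,102.04 ÷ 12 = $425.17
Shortage spread = $435.84 / 24 = $18.16/mo
Adjusted monthly = $425.17 + $18.16 = $443.33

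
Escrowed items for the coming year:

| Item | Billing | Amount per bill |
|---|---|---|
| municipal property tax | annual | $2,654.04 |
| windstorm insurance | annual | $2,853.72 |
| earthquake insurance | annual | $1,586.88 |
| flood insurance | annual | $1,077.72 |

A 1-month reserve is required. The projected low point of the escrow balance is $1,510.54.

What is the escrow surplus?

$829.51

Municipal property tax = $2,654.04 annually
Windstorm insurance = $2,853.72 annually
Earthquake insurance = $1,586.88 annually
Flood insurance = $1,077.72 annually
Combined annual = $8,172.36
Base monthly escrow = $8,172.36 / 12 = $681.03
Required reserve = 1 × $681.03 = $681.03
Surplus = $1,510.54 − $681.03 = $829.51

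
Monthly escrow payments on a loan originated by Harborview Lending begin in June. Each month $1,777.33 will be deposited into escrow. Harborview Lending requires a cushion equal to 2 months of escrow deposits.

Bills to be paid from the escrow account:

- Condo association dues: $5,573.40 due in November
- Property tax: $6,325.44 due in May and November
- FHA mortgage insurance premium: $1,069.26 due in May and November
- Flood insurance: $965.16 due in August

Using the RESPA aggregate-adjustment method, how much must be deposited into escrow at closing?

$6,823.94

Cushion = 2 × $1,777.33 = $3,554.66
Trial balance (start $0, +$1,777.33 each month, − disbursements):
  Jun: +$1,777.33 → $1,777.33
  Jul: +$1,777.33 → $3,554.66
  Aug: +$1,777.33 − $965.16 → $4,366.83
  Sep: +$1,777.33 → $6,144.16
  Oct: +$1,777.33 → $7,921.49
  Nov: +$1,777.33 − $12,968.10 → -$3,269.28
  Dec: +$1,777.33 → -$1,491.95
  Jan: +$1,777.33 → $285.38
  Feb: +$1,777.33 → $2,062.71
  Mar: +$1,777.33 → $3,840.04
  Apr: +$1,777.33 → $5,617.37
  May: +$1,777.33 − $7,394.70 → $0.00
Lowest trial balance = -$3,269.28 (Nov)
Initial deposit = cushion − low point = $3,554.66 − (-$3,269.28) = $6,823.94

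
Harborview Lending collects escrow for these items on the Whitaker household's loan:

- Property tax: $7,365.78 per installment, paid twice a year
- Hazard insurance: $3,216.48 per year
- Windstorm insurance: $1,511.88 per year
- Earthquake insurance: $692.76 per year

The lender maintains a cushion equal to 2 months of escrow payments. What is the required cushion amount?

Property tax = $7,365.78 × 2 = $14,731.56 annually
Hazard insurance = $3,216.48 annually
Windstorm insurance = $1,511.88 annually
Earthquake insurance = $692.76 annually
Total per year = $14,731.56 + $3,216.48 + $1,511.88 + $692.76 = $20,152.68
Monthly = $20,152.68 / 12 = $1,679.39
Required cushion = 2 × $1,679.39 = $3,358.78

$3,358.78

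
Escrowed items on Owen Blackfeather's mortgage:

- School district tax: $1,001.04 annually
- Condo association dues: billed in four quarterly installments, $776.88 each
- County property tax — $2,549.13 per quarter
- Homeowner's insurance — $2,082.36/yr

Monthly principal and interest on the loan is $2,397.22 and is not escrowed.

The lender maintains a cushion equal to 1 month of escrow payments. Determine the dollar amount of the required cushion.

School district tax: $1,001.04 per year
Condo association dues: $776.88 × 4 = $3,107.52 per year
County property tax: $2,549.13 × 4 = $10,196.52 per year
Homeowner's insurance: $2,082.36 per year
Yearly total = $1,001.04 + $3,107.52 + $10,196.52 + $2,082.36 = $16,387.44
Base monthly escrow = $16,387.44 / 12 = $1,365.62
Cushion = 1 × $1,365.62 = $1,365.62

$1,365.62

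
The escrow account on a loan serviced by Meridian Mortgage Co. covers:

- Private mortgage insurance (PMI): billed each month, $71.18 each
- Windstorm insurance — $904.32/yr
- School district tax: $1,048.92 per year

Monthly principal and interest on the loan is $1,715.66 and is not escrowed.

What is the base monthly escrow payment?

Private mortgage insurance (PMI) — $71.18 × 12 = $854.16
Windstorm insurance — $904.32
School district tax — $1,048.92
Total annual escrow = $2,807.40
Per month = $2,807.40 / 12 = $233.95

$233.95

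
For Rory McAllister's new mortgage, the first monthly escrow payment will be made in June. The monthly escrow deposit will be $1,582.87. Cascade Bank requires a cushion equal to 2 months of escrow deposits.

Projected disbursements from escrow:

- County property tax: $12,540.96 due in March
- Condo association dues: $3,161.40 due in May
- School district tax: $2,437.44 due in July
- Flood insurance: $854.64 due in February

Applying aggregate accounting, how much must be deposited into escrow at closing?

$3,170.08

Cushion = 2 × $1,582.87 = $3,165.74
Trial balance (start $0, +$1,582.87 each month, − disbursements):
  Jun: +$1,582.87 → $1,582.87
  Jul: +$1,582.87 − $2,437.44 → $728.30
  Aug: +$1,582.87 → $2,311.17
  Sep: +$1,582.87 → $3,894.04
  Oct: +$1,582.87 → $5,476.91
  Nov: +$1,582.87 → $7,059.78
  Dec: +$1,582.87 → $8,642.65
  Jan: +$1,582.87 → $10,225.52
  Feb: +$1,582.87 − $854.64 → $10,953.75
  Mar: +$1,582.87 − $12,540.96 → -$4.34
  Apr: +$1,582.87 → $1,578.53
  May: +$1,582.87 − $3,161.40 → $0.00
Lowest trial balance = -$4.34 (Mar)
Initial deposit = cushion − low point = $3,165.74 − (-$4.34) = $3,170.08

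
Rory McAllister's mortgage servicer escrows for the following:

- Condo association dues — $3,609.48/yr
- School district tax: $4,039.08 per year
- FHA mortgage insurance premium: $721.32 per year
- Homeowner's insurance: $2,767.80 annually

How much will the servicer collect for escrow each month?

Condo association dues: $3,609.48/yr
School district tax: $4,039.08/yr
FHA mortgage insurance premium: $721.32/yr
Homeowner's insurance: $2,767.80/yr
Yearly total = $11,137.68
Monthly escrow = $11,137.68 / 12 = $928.14

$928.14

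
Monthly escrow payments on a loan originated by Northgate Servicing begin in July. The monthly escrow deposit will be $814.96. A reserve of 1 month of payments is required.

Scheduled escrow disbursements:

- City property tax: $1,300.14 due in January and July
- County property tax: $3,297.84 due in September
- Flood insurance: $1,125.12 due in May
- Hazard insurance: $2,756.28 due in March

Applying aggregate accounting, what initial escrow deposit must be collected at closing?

$2,968.06

Cushion = 1 × $814.96 = $814.96
Trial balance (start $0, +$814.96 each month, − disbursements):
  Jul: +$814.96 − $1,300.14 → -$485.18
  Aug: +$814.96 → $329.78
  Sep: +$814.96 − $3,297.84 → -$2,153.10
  Oct: +$814.96 → -$1,338.14
  Nov: +$814.96 → -$523.18
  Dec: +$814.96 → $291.78
  Jan: +$814.96 − $1,300.14 → -$193.40
  Feb: +$814.96 → $621.56
  Mar: +$814.96 − $2,756.28 → -$1,319.76
  Apr: +$814.96 → -$504.80
  May: +$814.96 − $1,125.12 → -$814.96
  Jun: +$814.96 → $0.00
Lowest trial balance = -$2,153.10 (Sep)
Initial deposit = cushion − low point = $814.96 − (-$2,153.10) = $2,968.06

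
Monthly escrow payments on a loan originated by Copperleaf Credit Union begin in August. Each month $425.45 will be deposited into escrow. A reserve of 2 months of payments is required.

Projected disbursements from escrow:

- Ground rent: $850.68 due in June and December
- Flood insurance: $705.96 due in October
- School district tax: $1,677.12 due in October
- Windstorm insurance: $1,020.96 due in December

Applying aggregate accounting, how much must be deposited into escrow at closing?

$2,978.37

Cushion = 2 × $425.45 = $850.90
Trial balance (start $0, +$425.45 each month, − disbursements):
  Aug: +$425.45 → $425.45
  Sep: +$425.45 → $850.90
  Oct: +$425.45 − $2,383.08 → -$1,106.73
  Nov: +$425.45 → -$681.28
  Dec: +$425.45 − $1,871.64 → -$2,127.47
  Jan: +$425.45 → -$1,702.02
  Feb: +$425.45 → -$1,276.57
  Mar: +$425.45 → -$851.12
  Apr: +$425.45 → -$425.67
  May: +$425.45 → -$0.22
  Jun: +$425.45 − $850.68 → -$425.45
  Jul: +$425.45 → $0.00
Lowest trial balance = -$2,127.47 (Dec)
Initial deposit = cushion − low point = $850.90 − (-$2,127.47) = $2,978.37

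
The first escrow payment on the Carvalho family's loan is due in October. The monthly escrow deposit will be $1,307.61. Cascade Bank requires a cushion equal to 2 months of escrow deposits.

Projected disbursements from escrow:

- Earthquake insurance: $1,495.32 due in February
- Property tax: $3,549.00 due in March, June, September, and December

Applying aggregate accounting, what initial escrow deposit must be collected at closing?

Cushion = 2 × $1,307.61 = $2,615.22
Trial balance (start $0, +$1,307.61 each month, − disbursements):
  Oct: +$1,307.61 → $1,307.61
  Nov: +$1,307.61 → $2,615.22
  Dec: +$1,307.61 − $3,549.00 → $373.83
  Jan: +$1,307.61 → $1,681.44
  Feb: +$1,307.61 − $1,495.32 → $1,493.73
  Mar: +$1,307.61 − $3,549.00 → -$747.66
  Apr: +$1,307.61 → $559.95
  May: +$1,307.61 → $1,867.56
  Jun: +$1,307.61 − $3,549.00 → -$373.83
  Jul: +$1,307.61 → $933.78
  Aug: +$1,307.61 → $2,241.39
  Sep: +$1,307.61 − $3,549.00 → $0.00
Lowest trial balance = -$747.66 (Mar)
Initial deposit = cushion − low point = $2,615.22 − (-$747.66) = $3,362.88

$3,362.88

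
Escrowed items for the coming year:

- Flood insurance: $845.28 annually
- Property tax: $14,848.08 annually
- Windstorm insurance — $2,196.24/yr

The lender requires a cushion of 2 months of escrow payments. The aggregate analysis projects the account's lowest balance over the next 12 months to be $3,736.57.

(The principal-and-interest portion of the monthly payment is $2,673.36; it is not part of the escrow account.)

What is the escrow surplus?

Flood insurance = $845.28 per year
Property tax = $14,848.08 per year
Windstorm insurance = $2,196.24 per year
Total per year = $17,889.60
Monthly escrow = $17,889.60 ÷ 12 = $1,490.80
Required reserve = 2 × $1,490.80 = $2,981.60
Excess over cushion: $3,736.57 − $2,981.60 = $754.97

$754.97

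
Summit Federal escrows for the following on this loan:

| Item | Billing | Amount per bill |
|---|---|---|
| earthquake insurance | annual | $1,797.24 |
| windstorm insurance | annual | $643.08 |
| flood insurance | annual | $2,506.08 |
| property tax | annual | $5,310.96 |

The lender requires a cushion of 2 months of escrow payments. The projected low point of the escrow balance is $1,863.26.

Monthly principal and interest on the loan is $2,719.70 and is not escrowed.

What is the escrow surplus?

Earthquake insurance = $1,797.24 annually
Windstorm insurance = $643.08 annually
Flood insurance = $2,506.08 annually
Property tax = $5,310.96 annually
Annual escrow total = $10,257.36
Per month = $10,257.36 ÷ 12 = $854.78
Required cushion = 2 × $854.78 = $1,709.56
Surplus = $1,863.26 − $1,709.56 = $153.70

$153.70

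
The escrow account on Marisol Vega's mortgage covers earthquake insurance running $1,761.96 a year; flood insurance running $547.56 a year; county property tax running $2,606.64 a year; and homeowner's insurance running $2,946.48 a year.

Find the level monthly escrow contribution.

Earthquake insurance: $1,761.96 per year
Flood insurance: $547.56 per year
County property tax: $2,606.64 per year
Homeowner's insurance: $2,946.48 per year
Annual escrow total = $1,761.96 + $547.56 + $2,606.64 + $2,946.48 = $7,862.64
Per month = $7,862.64 / 12 = $655.22

$655.22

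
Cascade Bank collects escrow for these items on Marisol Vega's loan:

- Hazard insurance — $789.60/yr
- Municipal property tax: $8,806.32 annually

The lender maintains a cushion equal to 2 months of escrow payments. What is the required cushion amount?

Hazard insurance = $789.60 annually
Municipal property tax = $8,806.32 annually
Yearly total = $789.60 + $8,806.32 = $9,595.92
Base monthly escrow = $9,595.92 ÷ 12 = $799.66
Required cushion = 2 × $799.66 = $1,599.32

$1,599.32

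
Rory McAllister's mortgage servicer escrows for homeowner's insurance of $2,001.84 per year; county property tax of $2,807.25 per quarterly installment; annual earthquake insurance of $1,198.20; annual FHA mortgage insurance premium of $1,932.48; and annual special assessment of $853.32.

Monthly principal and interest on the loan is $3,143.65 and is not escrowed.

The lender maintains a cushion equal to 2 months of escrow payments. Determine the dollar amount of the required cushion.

Homeowner's insurance: $2,001.84
County property tax: $2,807.25 × 4 = $11,229.00
Earthquake insurance: $1,198.20
FHA mortgage insurance premium: $1,932.48
Special assessment: $853.32
Total per year = $2,001.84 + $11,229.00 + $1,198.20 + $1,932.48 + $853.32 = $17,214.84
Per month = $17,214.84 / 12 = $1,434.57
Reserve = 2 × $1,434.57 = $2,869.14

$2,869.14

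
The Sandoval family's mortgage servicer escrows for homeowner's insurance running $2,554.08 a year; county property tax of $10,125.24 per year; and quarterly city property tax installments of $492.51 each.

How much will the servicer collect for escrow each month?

Homeowner's insurance — $2,554.08 per year
County property tax — $10,125.24 per year
City property tax — $492.51 × 4 = $1,970.04 per year
Annual escrow total = $2,554.08 + $10,125.24 + $1,970.04 = $14,649.36
Per month = $14,649.36 ÷ 12 = $1,220.78

$1,220.78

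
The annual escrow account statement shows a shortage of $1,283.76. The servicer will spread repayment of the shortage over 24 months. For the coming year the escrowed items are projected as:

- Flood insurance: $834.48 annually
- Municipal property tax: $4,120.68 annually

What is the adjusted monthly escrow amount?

Flood insurance — $834.48 annually
Municipal property tax — $4,120.68 annually
Combined annual = $834.48 + $4,120.68 = $4,955.16
Per month = $4,955.16 / 12 = $412.93
Shortage per month = $1,283.76 ÷ 24 = $53.49
Adjusted monthly = $412.93 + $53.49 = $466.42

$466.42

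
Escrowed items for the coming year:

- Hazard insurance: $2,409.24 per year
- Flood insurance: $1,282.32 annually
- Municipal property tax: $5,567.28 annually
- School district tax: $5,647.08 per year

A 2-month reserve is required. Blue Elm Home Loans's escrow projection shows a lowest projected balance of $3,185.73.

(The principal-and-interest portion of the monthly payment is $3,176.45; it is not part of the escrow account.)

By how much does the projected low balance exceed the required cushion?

Hazard insurance = $2,409.24 per year
Flood insurance = $1,282.32 per year
Municipal property tax = $5,567.28 per year
School district tax = $5,647.08 per year
Total per year = $2,409.24 + $1,282.32 + $5,567.28 + $5,647.08 = $14,905.92
Base monthly escrow = $14,905.92 ÷ 12 = $1,242.16
Required cushion = 2 × $1,242.16 = $2,484.32
Surplus = $3,185.73 − $2,484.32 = $701.41

$701.41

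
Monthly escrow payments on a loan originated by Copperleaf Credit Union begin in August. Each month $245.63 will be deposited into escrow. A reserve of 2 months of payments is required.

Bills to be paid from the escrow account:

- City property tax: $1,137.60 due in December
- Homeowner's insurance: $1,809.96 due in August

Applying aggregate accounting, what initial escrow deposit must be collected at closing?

$2,210.67

Cushion = 2 × $245.63 = $491.26
Trial balance (start $0, +$245.63 each month, − disbursements):
  Aug: +$245.63 − $1,809.96 → -$1,564.33
  Sep: +$245.63 → -$1,318.70
  Oct: +$245.63 → -$1,073.07
  Nov: +$245.63 → -$827.44
  Dec: +$245.63 − $1,137.60 → -$1,719.41
  Jan: +$245.63 → -$1,473.78
  Feb: +$245.63 → -$1,228.15
  Mar: +$245.63 → -$982.52
  Apr: +$245.63 → -$736.89
  May: +$245.63 → -$491.26
  Jun: +$245.63 → -$245.63
  Jul: +$245.63 → $0.00
Lowest trial balance = -$1,719.41 (Dec)
Initial deposit = cushion − low point = $491.26 − (-$1,719.41) = $2,210.67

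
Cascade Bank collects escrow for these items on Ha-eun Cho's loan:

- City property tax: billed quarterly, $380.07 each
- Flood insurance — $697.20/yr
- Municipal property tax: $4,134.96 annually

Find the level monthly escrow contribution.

$529.37

City property tax: $380.07 × 4 = $1,520.28 per year
Flood insurance: $697.20 per year
Municipal property tax: $4,134.96 per year
Total per year = $1,520.28 + $697.20 + $4,134.96 = $6,352.44
Monthly escrow = $6,352.44 / 12 = $529.37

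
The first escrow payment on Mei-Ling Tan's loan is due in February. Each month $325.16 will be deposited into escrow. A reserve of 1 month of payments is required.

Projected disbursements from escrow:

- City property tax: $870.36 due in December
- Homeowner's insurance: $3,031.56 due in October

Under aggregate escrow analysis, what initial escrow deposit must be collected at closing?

Cushion = 1 × $325.16 = $325.16
Trial balance (start $0, +$325.16 each month, − disbursements):
  Feb: +$325.16 → $325.16
  Mar: +$325.16 → $650.32
  Apr: +$325.16 → $975.48
  May: +$325.16 → $1,300.64
  Jun: +$325.16 → $1,625.80
  Jul: +$325.16 → $1,950.96
  Aug: +$325.16 → $2,276.12
  Sep: +$325.16 → $2,601.28
  Oct: +$325.16 − $3,031.56 → -$105.12
  Nov: +$325.16 → $220.04
  Dec: +$325.16 − $870.36 → -$325.16
  Jan: +$325.16 → $0.00
Lowest trial balance = -$325.16 (Dec)
Initial deposit = cushion − low point = $325.16 − (-$325.16) = $650.32

$650.32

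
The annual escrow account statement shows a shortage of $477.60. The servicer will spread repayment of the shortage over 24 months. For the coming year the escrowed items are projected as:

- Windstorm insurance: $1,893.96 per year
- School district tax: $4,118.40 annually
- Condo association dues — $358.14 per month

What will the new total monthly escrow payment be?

$879.07

Windstorm insurance = $1,893.96/yr
School district tax = $4,118.40/yr
Condo association dues = $358.14 × 12 = $4,297.68/yr
Annual escrow total = $1,893.96 + $4,118.40 + $4,297.68 = $10,310.04
Monthly escrow = $10,310.04 ÷ 12 = $859.17
Shortage per month = $477.60 ÷ 24 = $19.90
New monthly escrow = $859.17 + $19.90 = $879.07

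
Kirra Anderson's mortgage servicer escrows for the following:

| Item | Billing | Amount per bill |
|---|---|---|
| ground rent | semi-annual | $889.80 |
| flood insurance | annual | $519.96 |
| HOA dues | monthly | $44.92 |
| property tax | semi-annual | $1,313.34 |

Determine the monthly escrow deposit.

Ground rent — $889.80 × 2 = $1,779.60
Flood insurance — $519.96
HOA dues — $44.92 × 12 = $539.04
Property tax — $1,313.34 × 2 = $2,626.68
Yearly total = $1,779.60 + $519.96 + $539.04 + $2,626.68 = $5,465.28
Monthly = $5,465.28 ÷ 12 = $455.44

$455.44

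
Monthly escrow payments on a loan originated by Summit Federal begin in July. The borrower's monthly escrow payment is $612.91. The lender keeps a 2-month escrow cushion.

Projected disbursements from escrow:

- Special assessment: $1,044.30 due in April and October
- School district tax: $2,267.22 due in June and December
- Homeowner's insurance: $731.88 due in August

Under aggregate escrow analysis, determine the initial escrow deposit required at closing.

Cushion = 2 × $612.91 = $1,225.82
Trial balance (start $0, +$612.91 each month, − disbursements):
  Jul: +$612.91 → $612.91
  Aug: +$612.91 − $731.88 → $493.94
  Sep: +$612.91 → $1,106.85
  Oct: +$612.91 − $1,044.30 → $675.46
  Nov: +$612.91 → $1,288.37
  Dec: +$612.91 − $2,267.22 → -$365.94
  Jan: +$612.91 → $246.97
  Feb: +$612.91 → $859.88
  Mar: +$612.91 → $1,472.79
  Apr: +$612.91 − $1,044.30 → $1,041.40
  May: +$612.91 → $1,654.31
  Jun: +$612.91 − $2,267.22 → $0.00
Lowest trial balance = -$365.94 (Dec)
Initial deposit = cushion − low point = $1,225.82 − (-$365.94) = $1,591.76

$1,591.76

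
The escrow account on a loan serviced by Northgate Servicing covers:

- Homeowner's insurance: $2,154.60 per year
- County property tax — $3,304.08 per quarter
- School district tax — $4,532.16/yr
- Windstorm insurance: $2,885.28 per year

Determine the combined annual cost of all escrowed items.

$22,788.36

Homeowner's insurance: $2,154.60
County property tax: $3,304.08 × 4 = $13,216.32
School district tax: $4,532.16
Windstorm insurance: $2,885.28
Total annual escrow = $22,788.36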